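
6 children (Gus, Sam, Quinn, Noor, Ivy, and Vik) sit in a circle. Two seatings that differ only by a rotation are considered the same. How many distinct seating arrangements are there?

120

Seat Gus anywhere (absorbing the rotational symmetry), then permute the other 5: (5)! = 120.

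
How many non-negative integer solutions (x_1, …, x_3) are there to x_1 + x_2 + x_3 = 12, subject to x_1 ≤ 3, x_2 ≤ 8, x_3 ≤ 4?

Ignoring the caps, the number of non-negative solutions to x_1+…+x_3 = 12 is C(14,2) = 91.
Subtract solutions that violate a single cap (substitute x_i' = x_i − (cap_i+1)): x_1 ≥ 4 gives C(10,2) = 45; x_2 ≥ 9 gives C(5,2) = 10; x_3 ≥ 5 gives C(9,2) = 36. Together 91.
Add back pairs where two caps are both exceeded: 0 + 10 + 0 = 10.
By inclusion–exclusion the count is 91 − 91 + 10 = 10.

10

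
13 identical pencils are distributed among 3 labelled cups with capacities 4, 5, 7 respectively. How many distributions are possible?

Without the upper bounds there are C(15,2) = 105 ways to split 13 among 3 cups.
Subtract solutions that violate a single cap (substitute x_i' = x_i − (cap_i+1)): x_1 ≥ 5 gives C(10,2) = 45; x_2 ≥ 6 gives C(9,2) = 36; x_3 ≥ 8 gives C(7,2) = 21. Together 102.
Add back pairs where two caps are both exceeded: 6 + 1 + 0 = 7.
By inclusion–exclusion the count is 105 − 102 + 7 = 10.

10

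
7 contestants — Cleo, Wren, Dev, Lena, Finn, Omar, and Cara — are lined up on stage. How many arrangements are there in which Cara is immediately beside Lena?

Place the 5 others and the Cara-Lena pair as 6 objects in a line; the pair has 2 internal arrangements.
That gives 2 × 6! = 2 × 720 = 1440.

1440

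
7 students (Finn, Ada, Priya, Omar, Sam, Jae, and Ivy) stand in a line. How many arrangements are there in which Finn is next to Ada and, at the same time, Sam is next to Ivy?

480

Treat {Finn,Ada} as one block (2 orders) and {Sam,Ivy} as another (2 orders).
That leaves 5 units to arrange: 2 × 2 × 5! = 4 × 120 = 480.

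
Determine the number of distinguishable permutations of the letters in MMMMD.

The 5 letters of MMMMD have repeats: M appearing 4 times.
Dividing 5! = 120 by 4! = 24 for the repeated letters gives 5.

5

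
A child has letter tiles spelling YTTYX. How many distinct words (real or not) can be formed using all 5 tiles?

Letter multiplicities in YTTYX: T×2, X×1, Y×2.
The number of distinct arrangements is 5!/(2!·2!) = 120/4 = 30.

30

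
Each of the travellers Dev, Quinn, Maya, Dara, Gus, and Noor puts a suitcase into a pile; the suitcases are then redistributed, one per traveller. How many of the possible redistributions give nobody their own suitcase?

Let Aᵢ be the assignments in which traveller i gets their own suitcase. We want the size of the complement of A₁∪…∪A_6.
By inclusion–exclusion this is Σ_{j=0}^{6} (−1)^j C(6,j)·(6−j)!.
Computing: 720 − 720 + 360 − 120 + 30 − 6 + 1 = 265.

265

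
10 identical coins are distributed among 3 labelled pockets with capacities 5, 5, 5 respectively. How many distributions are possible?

By stars and bars, unrestricted non-negative solutions to x_1+…+x_3 = 10 number C(10+2,2) = 66.
Subtract solutions that violate a single cap (substitute x_i' = x_i − (cap_i+1)): x_1 ≥ 6 gives C(6,2) = 15; x_2 ≥ 6 gives C(6,2) = 15; x_3 ≥ 6 gives C(6,2) = 15. Together 45.
No two caps can be exceeded simultaneously, so the pair terms are all 0.
By inclusion–exclusion the count is 66 − 45 + 0 = 21.

21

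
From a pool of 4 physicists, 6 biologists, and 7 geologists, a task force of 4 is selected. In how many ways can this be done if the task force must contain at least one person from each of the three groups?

Total 4-person selections from all 17: C(17,4) = 2380.
Selections missing a whole group: no physicists → C(13,4) = 715; no biologists → C(11,4) = 330; no geologists → C(10,4) = 210.
Add back selections omitting two groups (i.e. drawn from a single group): C(4,4) + C(6,4) + C(7,4) = 51.
By inclusion–exclusion: 2380 − 1255 + 51 = 1176.

1176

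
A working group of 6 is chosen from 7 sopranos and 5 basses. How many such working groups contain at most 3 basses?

812

Split by how many basses are chosen (0 through 3).
Sum: C(5,0)·C(7,6) + C(5,1)·C(7,5) + C(5,2)·C(7,4) + C(5,3)·C(7,3) = 7 + 105 + 350 + 350 = 812.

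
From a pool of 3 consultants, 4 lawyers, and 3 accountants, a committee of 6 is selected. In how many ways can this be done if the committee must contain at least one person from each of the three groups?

195

Total 6-person selections from all 10: C(10,6) = 210.
Selections missing a whole group: no consultants → C(7,6) = 7; no lawyers → C(6,6) = 1; no accountants → C(7,6) = 7.
Add back selections omitting two groups (i.e. drawn from a single group): C(3,6) + C(4,6) + C(3,6) = 0.
By inclusion–exclusion: 210 − 15 + 0 = 195.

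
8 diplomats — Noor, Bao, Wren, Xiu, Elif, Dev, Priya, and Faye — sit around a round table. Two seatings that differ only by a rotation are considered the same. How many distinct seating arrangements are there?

5040

Fix one person's seat to break rotational symmetry; the remaining 7 people can be arranged in (7)! = 5040 ways.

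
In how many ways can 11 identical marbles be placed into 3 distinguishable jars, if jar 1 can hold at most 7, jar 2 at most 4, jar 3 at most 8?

34

By stars and bars, unrestricted non-negative solutions to x_1+…+x_3 = 11 number C(11+2,2) = 78.
Subtract solutions that violate a single cap (substitute x_i' = x_i − (cap_i+1)): x_1 ≥ 8 gives C(5,2) = 10; x_2 ≥ 5 gives C(8,2) = 28; x_3 ≥ 9 gives C(4,2) = 6. Together 44.
No two caps can be exceeded simultaneously, so the pair terms are all 0.
By inclusion–exclusion the count is 78 − 44 + 0 = 34.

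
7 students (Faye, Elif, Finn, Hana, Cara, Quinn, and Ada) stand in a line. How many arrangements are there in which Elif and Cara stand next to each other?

Glue Elif and Cara into one block (2 internal orders), leaving 6 units to arrange in a row.
So the count is 2·(6)! = 1440.

1440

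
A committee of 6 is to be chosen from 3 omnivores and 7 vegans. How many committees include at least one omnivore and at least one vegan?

Unrestricted: C(10,6) = 210 ways to pick any 6 of the 10.
Subtract selections that omit an entire group: no omnivores → C(7,6) = 7; no vegans → C(3,6) = 0.
Both groups omitted at once is impossible, so 210 − 7 = 203.

203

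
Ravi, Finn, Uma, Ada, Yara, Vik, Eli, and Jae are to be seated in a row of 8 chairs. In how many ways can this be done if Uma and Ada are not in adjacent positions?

30240

There are 8! = 40320 arrangements in all. If Uma and Ada are adjacent, merging them into one block gives 2·(7)! = 10080 arrangements.
Complementary counting: 40320 − 10080 = 30240.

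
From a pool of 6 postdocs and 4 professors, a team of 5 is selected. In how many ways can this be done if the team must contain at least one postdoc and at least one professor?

Total 5-person selections from all 10: C(10,5) = 252.
Selections missing a whole group: no postdocs → C(4,5) = 0; no professors → C(6,5) = 6.
Both groups omitted at once is impossible, so 252 − 6 = 246.

246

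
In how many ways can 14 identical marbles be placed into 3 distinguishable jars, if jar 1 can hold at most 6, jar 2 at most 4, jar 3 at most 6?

6

Without the upper bounds there are C(16,2) = 120 ways to split 14 among 3 jars.
Subtract solutions that violate a single cap (substitute x_i' = x_i − (cap_i+1)): x_1 ≥ 7 gives C(9,2) = 36; x_2 ≥ 5 gives C(11,2) = 55; x_3 ≥ 7 gives C(9,2) = 36. Together 127.
Add back pairs where two caps are both exceeded: 6 + 1 + 6 = 13.
By inclusion–exclusion the count is 120 − 127 + 13 = 6.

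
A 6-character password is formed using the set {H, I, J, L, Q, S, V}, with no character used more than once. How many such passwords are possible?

5040

With no repetition, fill the 6 characters in order: 7 choices, then 6, down to 2.
That product is 7 × 6 × 5 × 4 × 3 × 2 = 5040.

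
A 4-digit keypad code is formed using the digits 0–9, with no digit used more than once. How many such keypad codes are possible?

5040

This is a permutation of 4 out of 10: P(10,4) = 10!/6!.
That product is 10 × 9 × 8 × 7 = 5040.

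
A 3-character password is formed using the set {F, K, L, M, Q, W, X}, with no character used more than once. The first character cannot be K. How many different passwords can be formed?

The first character has 7−1 = 6 choices (anything except K).
The remaining 2 characters are filled from the other 6 symbols without repetition: 6 × 5 = 30.
Total: 6 × 30 = 180.

180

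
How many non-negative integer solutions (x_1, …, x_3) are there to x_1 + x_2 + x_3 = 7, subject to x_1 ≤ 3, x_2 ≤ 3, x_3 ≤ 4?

10

By stars and bars, unrestricted non-negative solutions to x_1+…+x_3 = 7 number C(7+2,2) = 36.
Subtract solutions that violate a single cap (substitute x_i' = x_i − (cap_i+1)): x_1 ≥ 4 gives C(5,2) = 10; x_2 ≥ 4 gives C(5,2) = 10; x_3 ≥ 5 gives C(4,2) = 6. Together 26.
No two caps can be exceeded simultaneously, so the pair terms are all 0.
By inclusion–exclusion the count is 36 − 26 + 0 = 10.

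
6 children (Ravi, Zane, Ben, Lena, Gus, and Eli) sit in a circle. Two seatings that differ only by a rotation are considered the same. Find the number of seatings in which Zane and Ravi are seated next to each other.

Glue Zane and Ravi into a block (2 internal orders). Seating 5 units around a circle gives (4)! arrangements.
So 2 × (4)! = 2 × 24 = 48.

48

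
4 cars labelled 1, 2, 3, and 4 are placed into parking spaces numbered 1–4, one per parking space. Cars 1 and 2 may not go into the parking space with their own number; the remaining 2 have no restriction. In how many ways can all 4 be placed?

14

Let Aᵢ (for i ∈ {1, 2}) be the placements that put car i in its forbidden parking space. Any j of these fix j positions, leaving (4−j)! ways to fill the rest, and there are C(2,j) ways to pick which j.
By inclusion–exclusion, the number of valid placements is Σ_{j=0}^{2} (−1)^j C(2,j)·(4−j)!.
Computing: 24 − 12 + 2 = 14.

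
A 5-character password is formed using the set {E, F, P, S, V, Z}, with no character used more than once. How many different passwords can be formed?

With no repetition, fill the 5 characters in order: 6 choices, then 5, down to 2.
That product is 6 × 5 × 4 × 3 × 2 = 720.

720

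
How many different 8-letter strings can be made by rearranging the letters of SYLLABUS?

10080

SYLLABUS has 8 letters with L appearing twice and S appearing twice.
Dividing 8! = 40320 by 2!·2! = 4 for the repeated letters gives 10080.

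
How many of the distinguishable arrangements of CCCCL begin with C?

4

Fix C in the first position and arrange the remaining 4 letters.
Those 4 letters have C appearing 3 times, giving (4)!/(3!) = 4.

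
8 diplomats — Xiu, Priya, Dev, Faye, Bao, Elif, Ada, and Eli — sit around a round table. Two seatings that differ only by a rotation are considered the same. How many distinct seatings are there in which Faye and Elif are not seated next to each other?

Without the restriction there are (7)! = 5040 seatings.
Those with Faye next to Elif: fuse the pair into one unit and seat 7 units around a circle — 2·(6)! = 1440.
Subtracting, 5040 − 1440 = 3600.

3600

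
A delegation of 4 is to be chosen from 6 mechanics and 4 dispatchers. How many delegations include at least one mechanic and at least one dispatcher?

With no constraint there are C(10,4) = 210 possible selections.
Subtract selections that omit an entire group: no mechanics → C(4,4) = 1; no dispatchers → C(6,4) = 15.
Both groups omitted at once is impossible, so 210 − 16 = 194.

194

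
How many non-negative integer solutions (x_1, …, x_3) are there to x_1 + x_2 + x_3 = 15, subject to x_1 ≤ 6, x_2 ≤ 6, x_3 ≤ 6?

10

Ignoring the caps, the number of non-negative solutions to x_1+…+x_3 = 15 is C(17,2) = 136.
Subtract solutions that violate a single cap (substitute x_i' = x_i − (cap_i+1)): x_1 ≥ 7 gives C(10,2) = 45; x_2 ≥ 7 gives C(10,2) = 45; x_3 ≥ 7 gives C(10,2) = 45. Together 135.
Add back pairs where two caps are both exceeded: 3 + 3 + 3 = 9.
By inclusion–exclusion the count is 136 − 135 + 9 = 10.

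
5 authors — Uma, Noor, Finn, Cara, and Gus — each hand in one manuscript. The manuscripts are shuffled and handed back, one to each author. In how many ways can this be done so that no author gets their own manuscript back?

44

This is the derangement count D_5: permutations of 5 items with no fixed point.
By inclusion–exclusion this is Σ_{j=0}^{5} (−1)^j C(5,j)·(5−j)!.
Computing: 120 − 120 + 60 − 20 + 5 − 1 = 44.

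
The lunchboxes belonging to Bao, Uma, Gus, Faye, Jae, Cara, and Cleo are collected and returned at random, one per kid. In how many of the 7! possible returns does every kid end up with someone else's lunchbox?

Count assignments avoiding every fixed point. For any j of the 7 kids fixed to their own lunchbox, the other 7−j can be arranged in (7−j)! ways.
By inclusion–exclusion this is Σ_{j=0}^{7} (−1)^j C(7,j)·(7−j)!.
Computing: 5040 − 5040 + 2520 − 840 + 210 − 42 + 7 − 1 = 1854.

1854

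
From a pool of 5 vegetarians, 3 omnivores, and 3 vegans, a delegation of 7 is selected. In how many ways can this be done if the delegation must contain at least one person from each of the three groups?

Unrestricted: C(11,7) = 330 ways to pick any 7 of the 11.
Selections missing a whole group: no vegetarians → C(6,7) = 0; no omnivores → C(8,7) = 8; no vegans → C(8,7) = 8.
Add back selections omitting two groups (i.e. drawn from a single group): C(5,7) + C(3,7) + C(3,7) = 0.
By inclusion–exclusion: 330 − 16 + 0 = 314.

314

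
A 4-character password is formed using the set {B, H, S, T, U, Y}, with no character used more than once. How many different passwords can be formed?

360

With no repetition, fill the 4 characters in order: 6 choices, then 5, down to 3.
That product is 6 × 5 × 4 × 3 = 360.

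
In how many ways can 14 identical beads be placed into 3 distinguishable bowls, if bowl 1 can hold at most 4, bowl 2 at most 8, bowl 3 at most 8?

By stars and bars, unrestricted non-negative solutions to x_1+…+x_3 = 14 number C(14+2,2) = 120.
Subtract solutions that violate a single cap (substitute x_i' = x_i − (cap_i+1)): x_1 ≥ 5 gives C(11,2) = 55; x_2 ≥ 9 gives C(7,2) = 21; x_3 ≥ 9 gives C(7,2) = 21. Together 97.
Add back pairs where two caps are both exceeded: 1 + 1 + 0 = 2.
By inclusion–exclusion the count is 120 − 97 + 2 = 25.

25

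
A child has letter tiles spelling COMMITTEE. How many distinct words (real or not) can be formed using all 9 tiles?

COMMITTEE has 9 letters with E appearing twice, M appearing twice, and T appearing twice.
The number of distinct arrangements is 9!/(2!·2!·2!) = 362880/8 = 45360.

45360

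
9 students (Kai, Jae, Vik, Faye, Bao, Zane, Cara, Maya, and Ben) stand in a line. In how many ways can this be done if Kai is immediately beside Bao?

80640

Place the 7 others and the Kai-Bao pair as 8 objects in a line; the pair has 2 internal arrangements.
That gives 2 × 8! = 2 × 40320 = 80640.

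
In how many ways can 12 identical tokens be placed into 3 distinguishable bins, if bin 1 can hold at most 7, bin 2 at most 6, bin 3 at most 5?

Ignoring the caps, the number of non-negative solutions to x_1+…+x_3 = 12 is C(14,2) = 91.
Subtract solutions that violate a single cap (substitute x_i' = x_i − (cap_i+1)): x_1 ≥ 8 gives C(6,2) = 15; x_2 ≥ 7 gives C(7,2) = 21; x_3 ≥ 6 gives C(8,2) = 28. Together 64.
No two caps can be exceeded simultaneously, so the pair terms are all 0.
By inclusion–exclusion the count is 91 − 64 + 0 = 27.

27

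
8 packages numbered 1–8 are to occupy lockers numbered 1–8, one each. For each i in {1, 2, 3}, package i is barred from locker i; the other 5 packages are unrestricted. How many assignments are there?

27240

Let Aᵢ (for i ∈ {1, 2, 3}) be the placements that put package i in its forbidden locker. Any j of these fix j positions, leaving (8−j)! ways to fill the rest, and there are C(3,j) ways to pick which j.
By inclusion–exclusion, the number of valid placements is Σ_{j=0}^{3} (−1)^j C(3,j)·(8−j)!.
Computing: 40320 − 15120 + 2160 − 120 = 27240.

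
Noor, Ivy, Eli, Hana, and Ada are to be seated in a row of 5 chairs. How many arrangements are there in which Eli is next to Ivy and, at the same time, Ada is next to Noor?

24

Treat {Eli,Ivy} as one block (2 orders) and {Ada,Noor} as another (2 orders).
That leaves 3 units to arrange: 2 × 2 × 3! = 4 × 6 = 24.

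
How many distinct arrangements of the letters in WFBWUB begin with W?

Fix W in the first position and arrange the remaining 5 letters.
Those 5 letters have B appearing twice, giving (5)!/(2!) = 60.

60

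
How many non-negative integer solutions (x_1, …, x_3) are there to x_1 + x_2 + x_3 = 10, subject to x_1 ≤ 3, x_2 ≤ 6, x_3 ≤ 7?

Without the upper bounds there are C(12,2) = 66 ways to split 10 among 3 variables.
Subtract solutions that violate a single cap (substitute x_i' = x_i − (cap_i+1)): x_1 ≥ 4 gives C(8,2) = 28; x_2 ≥ 7 gives C(5,2) = 10; x_3 ≥ 8 gives C(4,2) = 6. Together 44.
No two caps can be exceeded simultaneously, so the pair terms are all 0.
By inclusion–exclusion the count is 66 − 44 + 0 = 22.

22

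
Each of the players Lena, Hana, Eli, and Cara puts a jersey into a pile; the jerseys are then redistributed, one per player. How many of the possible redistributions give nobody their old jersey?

Let Aᵢ be the assignments in which player i gets their old jersey. We want the size of the complement of A₁∪…∪A_4.
By inclusion–exclusion this is Σ_{j=0}^{4} (−1)^j C(4,j)·(4−j)!.
Computing: 24 − 24 + 12 − 4 + 1 = 9.

9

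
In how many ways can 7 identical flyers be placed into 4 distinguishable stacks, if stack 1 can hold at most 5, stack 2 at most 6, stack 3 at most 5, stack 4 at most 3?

By stars and bars, unrestricted non-negative solutions to x_1+…+x_4 = 7 number C(7+3,3) = 120.
Subtract solutions that violate a single cap (substitute x_i' = x_i − (cap_i+1)): x_1 ≥ 6 gives C(4,3) = 4; x_2 ≥ 7 gives C(3,3) = 1; x_3 ≥ 6 gives C(4,3) = 4; x_4 ≥ 4 gives C(6,3) = 20. Together 29.
No two caps can be exceeded simultaneously, so the pair terms are all 0.
By inclusion–exclusion the count is 120 − 29 + 0 = 91.

91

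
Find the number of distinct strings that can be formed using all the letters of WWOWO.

Letter multiplicities in WWOWO: O×2, W×3.
Dividing 5! = 120 by 3!·2! = 12 for the repeated letters gives 10.

10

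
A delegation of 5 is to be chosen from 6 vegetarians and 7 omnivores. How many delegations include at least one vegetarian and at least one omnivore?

1260

With no constraint there are C(13,5) = 1287 possible selections.
Subtract selections that omit an entire group: no vegetarians → C(7,5) = 21; no omnivores → C(6,5) = 6.
Both groups omitted at once is impossible, so 1287 − 27 = 1260.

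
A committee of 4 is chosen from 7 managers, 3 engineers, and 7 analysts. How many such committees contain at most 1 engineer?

2093

Split by how many engineers are chosen (0 through 1).
Sum: C(3,0)·C(14,4) + C(3,1)·C(14,3) = 1001 + 1092 = 2093.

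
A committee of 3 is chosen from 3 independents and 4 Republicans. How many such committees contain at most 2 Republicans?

31

Split by how many Republicans are chosen (0 through 2).
Sum: C(4,0)·C(3,3) + C(4,1)·C(3,2) + C(4,2)·C(3,1) = 1 + 12 + 18 = 31.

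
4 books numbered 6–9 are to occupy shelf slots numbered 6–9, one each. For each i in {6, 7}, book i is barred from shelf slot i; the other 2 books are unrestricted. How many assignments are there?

Let Aᵢ (for i ∈ {6, 7}) be the placements that put book i in its forbidden shelf slot. Any j of these fix j positions, leaving (4−j)! ways to fill the rest, and there are C(2,j) ways to pick which j.
By inclusion–exclusion, the number of valid placements is Σ_{j=0}^{2} (−1)^j C(2,j)·(4−j)!.
Computing: 24 − 12 + 2 = 14.

14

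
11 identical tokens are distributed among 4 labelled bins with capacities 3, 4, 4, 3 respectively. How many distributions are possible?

20

Without the upper bounds there are C(14,3) = 364 ways to split 11 among 4 bins.
Subtract solutions that violate a single cap (substitute x_i' = x_i − (cap_i+1)): x_1 ≥ 4 gives C(10,3) = 120; x_2 ≥ 5 gives C(9,3) = 84; x_3 ≥ 5 gives C(9,3) = 84; x_4 ≥ 4 gives C(10,3) = 120. Together 408.
Add back pairs where two caps are both exceeded: 10 + 10 + 20 + 4 + 10 + 10 = 64.
By inclusion–exclusion the count is 364 − 408 + 64 = 20.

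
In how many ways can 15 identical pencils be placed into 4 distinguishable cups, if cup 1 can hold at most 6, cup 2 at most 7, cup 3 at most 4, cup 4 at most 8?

Without the upper bounds there are C(18,3) = 816 ways to split 15 among 4 cups.
Subtract solutions that violate a single cap (substitute x_i' = x_i − (cap_i+1)): x_1 ≥ 7 gives C(11,3) = 165; x_2 ≥ 8 gives C(10,3) = 120; x_3 ≥ 5 gives C(13,3) = 286; x_4 ≥ 9 gives C(9,3) = 84. Together 655.
Add back pairs where two caps are both exceeded: 1 + 20 + 0 + 10 + 0 + 4 = 35.
By inclusion–exclusion the count is 816 − 655 + 35 = 196.

196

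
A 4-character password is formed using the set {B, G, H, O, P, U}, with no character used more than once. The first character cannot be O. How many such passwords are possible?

300

The first character has 6−1 = 5 choices (anything except O).
The remaining 3 characters are filled from the other 5 symbols without repetition: 5 × 4 × 3 = 60.
Total: 5 × 60 = 300.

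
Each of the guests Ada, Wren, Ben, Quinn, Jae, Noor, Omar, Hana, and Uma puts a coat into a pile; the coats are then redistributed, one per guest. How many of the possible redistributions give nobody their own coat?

133496

This is the derangement count D_9: permutations of 9 items with no fixed point.
By inclusion–exclusion this is Σ_{j=0}^{9} (−1)^j C(9,j)·(9−j)!.
Computing: 362880 − 362880 + 181440 − 60480 + 15120 − 3024 + 504 − 72 + 9 − 1 = 133496.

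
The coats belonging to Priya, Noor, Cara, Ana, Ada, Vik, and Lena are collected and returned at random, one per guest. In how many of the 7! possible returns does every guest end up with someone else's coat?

Let Aᵢ be the assignments in which guest i gets their own coat. We want the size of the complement of A₁∪…∪A_7.
By inclusion–exclusion this is Σ_{j=0}^{7} (−1)^j C(7,j)·(7−j)!.
Computing: 5040 − 5040 + 2520 − 840 + 210 − 42 + 7 − 1 = 1854.

1854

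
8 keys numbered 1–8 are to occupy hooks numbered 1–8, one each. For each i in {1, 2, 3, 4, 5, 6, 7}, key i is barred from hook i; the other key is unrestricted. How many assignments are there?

Let Aᵢ (for 1 ≤ i ≤ 7) be the placements that put key i in its forbidden hook. Any j of these fix j positions, leaving (8−j)! ways to fill the rest, and there are C(7,j) ways to pick which j.
By inclusion–exclusion, the number of valid placements is Σ_{j=0}^{7} (−1)^j C(7,j)·(8−j)!.
Computing: 40320 − 35280 + 15120 − 4200 + 840 − 126 + 14 − 1 = 16687.

16687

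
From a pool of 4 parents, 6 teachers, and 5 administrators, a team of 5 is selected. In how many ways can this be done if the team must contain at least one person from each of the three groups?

Unrestricted: C(15,5) = 3003 ways to pick any 5 of the 15.
Subtract selections that omit an entire group: no parents → C(11,5) = 462; no teachers → C(9,5) = 126; no administrators → C(10,5) = 252.
Add back selections omitting two groups (i.e. drawn from a single group): C(4,5) + C(6,5) + C(5,5) = 7.
By inclusion–exclusion: 3003 − 840 + 7 = 2170.

2170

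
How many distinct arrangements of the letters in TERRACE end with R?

With the last slot taken by R, it remains to arrange the other 6 letters (TERACE).
Those 6 letters have E appearing twice, giving (6)!/(2!) = 360.

360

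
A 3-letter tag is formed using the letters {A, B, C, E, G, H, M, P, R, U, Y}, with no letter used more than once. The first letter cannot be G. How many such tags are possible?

The first letter has 11−1 = 10 choices (anything except G).
The remaining 2 letters are filled from the other 10 symbols without repetition: 10 × 9 = 90.
Total: 10 × 90 = 900.

900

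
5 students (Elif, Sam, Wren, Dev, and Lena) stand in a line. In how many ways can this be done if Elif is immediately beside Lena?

Treat {Elif, Lena} as a single unit. There are 4 units to order, and the pair itself can be ordered 2 ways.
So the count is 2·(4)! = 48.

48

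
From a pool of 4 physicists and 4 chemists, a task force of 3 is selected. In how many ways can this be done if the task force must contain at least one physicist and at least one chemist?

Total 3-person selections from all 8: C(8,3) = 56.
Selections missing a whole group: no physicists → C(4,3) = 4; no chemists → C(4,3) = 4.
Both groups omitted at once is impossible, so 56 − 8 = 48.

48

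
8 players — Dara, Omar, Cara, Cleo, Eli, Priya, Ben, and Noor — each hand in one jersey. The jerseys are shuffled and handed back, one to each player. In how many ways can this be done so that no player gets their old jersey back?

Let Aᵢ be the assignments in which player i gets their old jersey. We want the size of the complement of A₁∪…∪A_8.
By inclusion–exclusion this is Σ_{j=0}^{8} (−1)^j C(8,j)·(8−j)!.
Computing: 40320 − 40320 + 20160 − 6720 + 1680 − 336 + 56 − 8 + 1 = 14833.

14833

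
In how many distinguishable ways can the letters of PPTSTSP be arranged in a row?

210

Letter multiplicities in PPTSTSP: P×3, S×2, T×2.
So there are 7! / (3!·2!·2!) = 210 distinguishable arrangements.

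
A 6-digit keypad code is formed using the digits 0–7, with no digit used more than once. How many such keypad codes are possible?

20160

With no repetition, fill the 6 digits in order: 8 choices, then 7, down to 3.
8 × 7 × 6 × 5 × 4 × 3 = 20160.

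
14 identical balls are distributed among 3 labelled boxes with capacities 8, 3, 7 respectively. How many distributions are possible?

By stars and bars, unrestricted non-negative solutions to x_1+…+x_3 = 14 number C(14+2,2) = 120.
Subtract solutions that violate a single cap (substitute x_i' = x_i − (cap_i+1)): x_1 ≥ 9 gives C(7,2) = 21; x_2 ≥ 4 gives C(12,2) = 66; x_3 ≥ 8 gives C(8,2) = 28. Together 115.
Add back pairs where two caps are both exceeded: 3 + 0 + 6 = 9.
By inclusion–exclusion the count is 120 − 115 + 9 = 14.

14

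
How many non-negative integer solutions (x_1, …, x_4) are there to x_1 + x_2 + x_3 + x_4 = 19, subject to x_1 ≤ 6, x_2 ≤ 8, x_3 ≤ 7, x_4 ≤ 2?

Without the upper bounds there are C(22,3) = 1540 ways to split 19 among 4 variables.
Subtract solutions that violate a single cap (substitute x_i' = x_i − (cap_i+1)): x_1 ≥ 7 gives C(15,3) = 455; x_2 ≥ 9 gives C(13,3) = 286; x_3 ≥ 8 gives C(14,3) = 364; x_4 ≥ 3 gives C(19,3) = 969. Together 2074.
Add back pairs where two caps are both exceeded: 20 + 35 + 220 + 10 + 120 + 165 = 570.
Subtract triples: 0 + 1 + 4 + 0 = 5.
By inclusion–exclusion the count is 1540 − 2074 + 570 − 5 = 31.

31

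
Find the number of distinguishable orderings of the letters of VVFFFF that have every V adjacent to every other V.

5

Treat the 2 copies of V as a single block. The multiset to arrange is then {VV, F, F, F, F}, 5 items in all.
That gives (5)!/(4!) = 5 arrangements.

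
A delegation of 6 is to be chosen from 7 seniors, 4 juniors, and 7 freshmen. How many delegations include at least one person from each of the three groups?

14651

Total 6-person selections from all 18: C(18,6) = 18564.
Subtract selections that omit an entire group: no seniors → C(11,6) = 462; no juniors → C(14,6) = 3003; no freshmen → C(11,6) = 462.
Add back selections omitting two groups (i.e. drawn from a single group): C(7,6) + C(4,6) + C(7,6) = 14.
By inclusion–exclusion: 18564 − 3927 + 14 = 14651.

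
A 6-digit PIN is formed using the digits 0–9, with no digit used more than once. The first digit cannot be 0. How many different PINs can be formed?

136080

The first digit has 10−1 = 9 choices (anything except 0).
The remaining 5 digits are filled from the other 9 symbols without repetition: 9 × 8 × 7 × 6 × 5 = 15120.
Total: 9 × 15120 = 136080.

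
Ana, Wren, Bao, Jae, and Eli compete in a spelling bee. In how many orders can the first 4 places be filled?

There are 5 choices for 1st place, 4 for 2nd, and so on down to 2 for position 4.
That gives 5 × 4 × 3 × 2 = 120.

120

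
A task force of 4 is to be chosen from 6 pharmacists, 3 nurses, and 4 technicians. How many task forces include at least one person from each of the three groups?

360

With no constraint there are C(13,4) = 715 possible selections.
Selections missing a whole group: no pharmacists → C(7,4) = 35; no nurses → C(10,4) = 210; no technicians → C(9,4) = 126.
Add back selections omitting two groups (i.e. drawn from a single group): C(6,4) + C(3,4) + C(4,4) = 16.
By inclusion–exclusion: 715 − 371 + 16 = 360.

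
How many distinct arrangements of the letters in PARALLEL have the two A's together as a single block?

Treat the 2 copies of A as a single block. The multiset to arrange is then {AA, E, L, L, L, P, R}, 7 items in all.
That gives (7)!/(3!) = 840 arrangements.

840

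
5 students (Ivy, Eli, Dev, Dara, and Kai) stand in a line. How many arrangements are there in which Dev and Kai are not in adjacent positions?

72

There are 5! = 120 arrangements in all. If Dev and Kai are adjacent, merging them into one block gives 2·(4)! = 48 arrangements.
So 120 − 48 = 72 arrangements keep them apart.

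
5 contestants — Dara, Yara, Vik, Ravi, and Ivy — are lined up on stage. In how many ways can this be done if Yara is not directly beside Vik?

There are 5! = 120 arrangements in all. If Yara and Vik are adjacent, merging them into one block gives 2·(4)! = 48 arrangements.
Complementary counting: 120 − 48 = 72.

72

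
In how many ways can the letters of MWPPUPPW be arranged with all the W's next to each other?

Treat the 2 copies of W as a single block. The multiset to arrange is then {WW, M, P, P, P, P, U}, 7 items in all.
That gives (7)!/(4!) = 210 arrangements.

210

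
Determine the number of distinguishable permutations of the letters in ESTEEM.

Letter multiplicities in ESTEEM: E×3, M×1, S×1, T×1.
So there are 6! / (3!) = 120 distinguishable arrangements.

120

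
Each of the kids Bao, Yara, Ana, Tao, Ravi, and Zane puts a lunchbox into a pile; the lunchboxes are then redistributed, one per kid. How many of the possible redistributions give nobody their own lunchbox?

Count assignments avoiding every fixed point. For any j of the 6 kids fixed to their own lunchbox, the other 6−j can be arranged in (6−j)! ways.
By inclusion–exclusion this is Σ_{j=0}^{6} (−1)^j C(6,j)·(6−j)!.
Computing: 720 − 720 + 360 − 120 + 30 − 6 + 1 = 265.

265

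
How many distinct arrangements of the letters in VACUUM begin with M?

60

Fix M in the first position and arrange the remaining 5 letters.
Those 5 letters have U appearing twice, giving (5)!/(2!) = 60.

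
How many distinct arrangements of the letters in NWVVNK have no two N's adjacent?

There are 6!/(2!·2!) = 180 arrangements of NWVVNK in total.
If the two N's are adjacent, glue them into one block, leaving 5 items to arrange: (5)!/(2!) = 60 ways.
Subtracting, 180 − 60 = 120 arrangements keep the N's apart.

120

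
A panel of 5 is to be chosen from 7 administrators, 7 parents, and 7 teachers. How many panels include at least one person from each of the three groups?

With no constraint there are C(21,5) = 20349 possible selections.
Subtract selections that omit an entire group: no administrators → C(14,5) = 2002; no parents → C(14,5) = 2002; no teachers → C(14,5) = 2002.
Add back selections omitting two groups (i.e. drawn from a single group): C(7,5) + C(7,5) + C(7,5) = 63.
By inclusion–exclusion: 20349 − 6006 + 63 = 14406.

14406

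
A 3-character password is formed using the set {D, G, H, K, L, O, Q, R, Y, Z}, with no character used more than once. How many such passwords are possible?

720

With no repetition, fill the 3 characters in order: 10 choices, then 9, down to 8.
10 × 9 × 8 = 720.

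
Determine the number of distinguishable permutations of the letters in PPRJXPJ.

420

Letter multiplicities in PPRJXPJ: J×2, P×3, R×1, X×1.
So there are 7! / (3!·2!) = 420 distinguishable arrangements.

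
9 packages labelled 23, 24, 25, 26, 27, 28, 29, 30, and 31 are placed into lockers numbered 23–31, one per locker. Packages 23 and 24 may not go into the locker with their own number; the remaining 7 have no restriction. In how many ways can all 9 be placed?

Let Aᵢ (for i ∈ {23, 24}) be the placements that put package i in its forbidden locker. Any j of these fix j positions, leaving (9−j)! ways to fill the rest, and there are C(2,j) ways to pick which j.
By inclusion–exclusion, the number of valid placements is Σ_{j=0}^{2} (−1)^j C(2,j)·(9−j)!.
Computing: 362880 − 80640 + 5040 = 287280.

287280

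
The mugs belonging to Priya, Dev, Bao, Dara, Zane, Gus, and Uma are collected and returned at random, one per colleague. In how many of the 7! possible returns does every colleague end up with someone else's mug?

This is the derangement count D_7: permutations of 7 items with no fixed point.
By inclusion–exclusion this is Σ_{j=0}^{7} (−1)^j C(7,j)·(7−j)!.
Computing: 5040 − 5040 + 2520 − 840 + 210 − 42 + 7 − 1 = 1854.

1854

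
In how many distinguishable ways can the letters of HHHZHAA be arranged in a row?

Letter multiplicities in HHHZHAA: A×2, H×4, Z×1.
So there are 7! / (4!·2!) = 105 distinguishable arrangements.

105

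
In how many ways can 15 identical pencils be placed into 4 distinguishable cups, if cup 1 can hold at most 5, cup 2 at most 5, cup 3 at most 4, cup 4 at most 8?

Ignoring the caps, the number of non-negative solutions to x_1+…+x_4 = 15 is C(18,3) = 816.
Subtract solutions that violate a single cap (substitute x_i' = x_i − (cap_i+1)): x_1 ≥ 6 gives C(12,3) = 220; x_2 ≥ 6 gives C(12,3) = 220; x_3 ≥ 5 gives C(13,3) = 286; x_4 ≥ 9 gives C(9,3) = 84. Together 810.
Add back pairs where two caps are both exceeded: 20 + 35 + 1 + 35 + 1 + 4 = 96.
By inclusion–exclusion the count is 816 − 810 + 96 = 102.

102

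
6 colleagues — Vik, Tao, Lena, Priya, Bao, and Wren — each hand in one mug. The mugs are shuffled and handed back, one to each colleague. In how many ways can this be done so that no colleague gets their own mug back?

265

Count assignments avoiding every fixed point. For any j of the 6 colleagues fixed to their own mug, the other 6−j can be arranged in (6−j)! ways.
By inclusion–exclusion this is Σ_{j=0}^{6} (−1)^j C(6,j)·(6−j)!.
Computing: 720 − 720 + 360 − 120 + 30 − 6 + 1 = 265.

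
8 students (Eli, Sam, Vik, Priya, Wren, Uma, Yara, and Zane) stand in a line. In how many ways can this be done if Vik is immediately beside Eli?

10080

Glue Vik and Eli into one block (2 internal orders), leaving 7 units to arrange in a row.
That gives 2 × 7! = 2 × 5040 = 10080.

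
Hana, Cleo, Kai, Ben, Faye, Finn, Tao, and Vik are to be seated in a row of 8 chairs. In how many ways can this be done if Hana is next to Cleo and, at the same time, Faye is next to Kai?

2880

Treat {Hana,Cleo} as one block (2 orders) and {Faye,Kai} as another (2 orders).
That leaves 6 units to arrange: 2 × 2 × 6! = 4 × 720 = 2880.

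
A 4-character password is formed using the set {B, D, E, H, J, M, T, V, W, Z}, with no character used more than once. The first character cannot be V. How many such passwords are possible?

The first character has 10−1 = 9 choices (anything except V).
The remaining 3 characters are filled from the other 9 symbols without repetition: 9 × 8 × 7 = 504.
Total: 9 × 504 = 4536.

4536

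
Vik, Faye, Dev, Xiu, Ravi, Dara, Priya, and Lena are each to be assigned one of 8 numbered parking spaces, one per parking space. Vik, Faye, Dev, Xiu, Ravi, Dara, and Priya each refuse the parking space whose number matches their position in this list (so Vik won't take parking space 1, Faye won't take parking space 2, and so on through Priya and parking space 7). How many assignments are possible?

Let Aᵢ (for 1 ≤ i ≤ 7) be the placements that put person i in their forbidden parking space. Any j of these fix j positions, leaving (8−j)! ways to fill the rest, and there are C(7,j) ways to pick which j.
By inclusion–exclusion, the number of valid placements is Σ_{j=0}^{7} (−1)^j C(7,j)·(8−j)!.
Computing: 40320 − 35280 + 15120 − 4200 + 840 − 126 + 14 − 1 = 16687.

16687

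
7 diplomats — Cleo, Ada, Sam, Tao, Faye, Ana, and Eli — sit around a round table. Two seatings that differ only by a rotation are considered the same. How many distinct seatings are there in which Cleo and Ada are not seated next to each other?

480

All circular seatings of 7 people number (6)! = 720.
Those with Cleo next to Ada: fuse the pair into one unit and seat 6 units around a circle — 2·(5)! = 240.
Subtracting, 720 − 240 = 480.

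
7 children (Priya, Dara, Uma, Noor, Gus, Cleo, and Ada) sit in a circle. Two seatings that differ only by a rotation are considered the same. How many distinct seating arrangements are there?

720

Fix one person's seat to break rotational symmetry; the remaining 6 people can be arranged in (6)! = 720 ways.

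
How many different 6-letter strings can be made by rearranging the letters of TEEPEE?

30

TEEPEE has 6 letters with E appearing 4 times.
Dividing 6! = 720 by 4! = 24 for the repeated letters gives 30.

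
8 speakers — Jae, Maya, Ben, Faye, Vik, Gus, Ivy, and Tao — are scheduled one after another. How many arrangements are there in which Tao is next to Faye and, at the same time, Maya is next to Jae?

Treat {Tao,Faye} as one block (2 orders) and {Maya,Jae} as another (2 orders).
That leaves 6 units to arrange: 2 × 2 × 6! = 4 × 720 = 2880.

2880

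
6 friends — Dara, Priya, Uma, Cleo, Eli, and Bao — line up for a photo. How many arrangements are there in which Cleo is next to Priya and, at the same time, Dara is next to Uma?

96

Treat {Cleo,Priya} as one block (2 orders) and {Dara,Uma} as another (2 orders).
That leaves 4 units to arrange: 2 × 2 × 4! = 4 × 24 = 96.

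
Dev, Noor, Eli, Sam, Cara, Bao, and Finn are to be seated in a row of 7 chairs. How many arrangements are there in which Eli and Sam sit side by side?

Place the 5 others and the Eli-Sam pair as 6 objects in a line; the pair has 2 internal arrangements.
That gives 2 × 6! = 2 × 720 = 1440.

1440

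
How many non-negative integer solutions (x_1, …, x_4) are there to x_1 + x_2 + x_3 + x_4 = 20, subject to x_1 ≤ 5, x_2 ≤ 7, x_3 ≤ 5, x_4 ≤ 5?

10

By stars and bars, unrestricted non-negative solutions to x_1+…+x_4 = 20 number C(20+3,3) = 1771.
Subtract solutions that violate a single cap (substitute x_i' = x_i − (cap_i+1)): x_1 ≥ 6 gives C(17,3) = 680; x_2 ≥ 8 gives C(15,3) = 455; x_3 ≥ 6 gives C(17,3) = 680; x_4 ≥ 6 gives C(17,3) = 680. Together 2495.
Add back pairs where two caps are both exceeded: 84 + 165 + 165 + 84 + 84 + 165 = 747.
Subtract triples: 1 + 1 + 10 + 1 = 13.
By inclusion–exclusion the count is 1771 − 2495 + 747 − 13 = 10.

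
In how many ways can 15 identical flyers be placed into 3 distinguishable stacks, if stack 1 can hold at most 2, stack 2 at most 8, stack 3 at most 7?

6

By stars and bars, unrestricted non-negative solutions to x_1+…+x_3 = 15 number C(15+2,2) = 136.
Subtract solutions that violate a single cap (substitute x_i' = x_i − (cap_i+1)): x_1 ≥ 3 gives C(14,2) = 91; x_2 ≥ 9 gives C(8,2) = 28; x_3 ≥ 8 gives C(9,2) = 36. Together 155.
Add back pairs where two caps are both exceeded: 10 + 15 + 0 = 25.
By inclusion–exclusion the count is 136 − 155 + 25 = 6.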